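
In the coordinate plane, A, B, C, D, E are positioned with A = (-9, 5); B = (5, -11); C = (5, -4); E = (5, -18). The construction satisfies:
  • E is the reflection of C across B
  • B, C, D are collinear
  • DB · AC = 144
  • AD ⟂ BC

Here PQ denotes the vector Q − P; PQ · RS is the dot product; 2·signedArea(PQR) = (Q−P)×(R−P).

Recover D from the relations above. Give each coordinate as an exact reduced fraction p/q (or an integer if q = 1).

1. D_x = 5  [B, C, D are collinear ∩ AD ⟂ BC]
2. D_y = 5  [B, C, D are collinear ∩ AD ⟂ BC]
   → D = (5, 5)

D = (5, 5)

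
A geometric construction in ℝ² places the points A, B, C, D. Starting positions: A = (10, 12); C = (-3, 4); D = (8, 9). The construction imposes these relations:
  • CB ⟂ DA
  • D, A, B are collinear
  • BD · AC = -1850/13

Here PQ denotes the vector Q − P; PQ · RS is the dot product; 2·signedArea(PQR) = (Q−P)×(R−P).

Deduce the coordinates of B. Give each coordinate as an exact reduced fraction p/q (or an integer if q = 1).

B = (30/13, 6/13)

1. B_x = 30/13  [D, A, B are collinear ∩ CB ⟂ DA]
2. B_y = 6/13  [D, A, B are collinear ∩ CB ⟂ DA]
   → B = (30/13, 6/13)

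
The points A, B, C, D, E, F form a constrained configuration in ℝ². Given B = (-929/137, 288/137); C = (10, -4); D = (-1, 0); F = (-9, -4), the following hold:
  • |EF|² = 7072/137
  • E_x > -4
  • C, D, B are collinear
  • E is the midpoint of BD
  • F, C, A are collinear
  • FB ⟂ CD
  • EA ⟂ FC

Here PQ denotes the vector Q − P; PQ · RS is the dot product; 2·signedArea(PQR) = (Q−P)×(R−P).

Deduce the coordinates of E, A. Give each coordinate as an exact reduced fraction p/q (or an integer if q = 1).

A = (-533/137, -4)
E = (-533/137, 144/137)

1. E_x = -533/137  [E is the midpoint of BD]
2. E_y = 144/137  [E is the midpoint of BD]
   → E = (-533/137, 144/137)
3. A_x = -533/137  [F, C, A are collinear ∩ EA ⟂ FC]
4. A_y = -4  [F, C, A are collinear ∩ EA ⟂ FC]
   → A = (-533/137, -4)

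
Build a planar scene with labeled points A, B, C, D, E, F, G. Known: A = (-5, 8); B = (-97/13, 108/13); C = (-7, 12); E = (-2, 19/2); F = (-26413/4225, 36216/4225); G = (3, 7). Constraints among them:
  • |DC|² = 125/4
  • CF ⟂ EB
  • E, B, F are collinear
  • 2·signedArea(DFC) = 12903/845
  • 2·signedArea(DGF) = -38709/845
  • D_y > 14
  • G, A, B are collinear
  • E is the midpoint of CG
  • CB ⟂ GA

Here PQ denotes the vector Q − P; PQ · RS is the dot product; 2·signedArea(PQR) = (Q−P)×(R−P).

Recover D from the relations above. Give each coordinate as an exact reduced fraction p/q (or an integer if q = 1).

1. D_x = -12  [2·signedArea(DFC) = 12903/845 ∩ 2·signedArea(DGF) = -38709/845]
2. D_y = 29/2  [2·signedArea(DFC) = 12903/845 ∩ 2·signedArea(DGF) = -38709/845]
   → D = (-12, 29/2)

D = (-12, 29/2)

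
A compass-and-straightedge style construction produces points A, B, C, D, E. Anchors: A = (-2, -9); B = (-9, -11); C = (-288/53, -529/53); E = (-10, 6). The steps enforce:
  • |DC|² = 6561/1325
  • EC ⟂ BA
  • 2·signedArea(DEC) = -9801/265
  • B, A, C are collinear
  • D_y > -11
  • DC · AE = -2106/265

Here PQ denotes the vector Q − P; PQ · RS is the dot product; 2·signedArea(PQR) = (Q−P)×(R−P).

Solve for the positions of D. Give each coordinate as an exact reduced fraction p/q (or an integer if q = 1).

D = (-2007/265, -2807/265)

1. D_x = -2007/265  [DC · AE = -2106/265 ∩ 2·signedArea(DEC) = -9801/265]
2. D_y = -2807/265  [DC · AE = -2106/265 ∩ 2·signedArea(DEC) = -9801/265]
   → D = (-2007/265, -2807/265)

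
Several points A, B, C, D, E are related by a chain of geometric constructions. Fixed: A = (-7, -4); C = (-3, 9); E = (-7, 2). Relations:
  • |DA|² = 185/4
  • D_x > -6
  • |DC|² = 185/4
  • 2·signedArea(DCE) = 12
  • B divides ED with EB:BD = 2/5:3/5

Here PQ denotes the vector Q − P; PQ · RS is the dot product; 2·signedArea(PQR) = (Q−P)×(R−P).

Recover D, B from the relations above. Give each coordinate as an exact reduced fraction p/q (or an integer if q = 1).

B = (-31/5, 11/5)
D = (-5, 5/2)

1. D_x = -5  [line 7·x + -4·y + 45 = 0 ∩ |DA|² = 185/4]
2. D_y = 5/2  [line 7·x + -4·y + 45 = 0 ∩ |DA|² = 185/4]
   → D = (-5, 5/2)
3. B_x = -31/5  [B divides ED with EB:BD = 2/5:3/5]
4. B_y = 11/5  [B divides ED with EB:BD = 2/5:3/5]
   → B = (-31/5, 11/5)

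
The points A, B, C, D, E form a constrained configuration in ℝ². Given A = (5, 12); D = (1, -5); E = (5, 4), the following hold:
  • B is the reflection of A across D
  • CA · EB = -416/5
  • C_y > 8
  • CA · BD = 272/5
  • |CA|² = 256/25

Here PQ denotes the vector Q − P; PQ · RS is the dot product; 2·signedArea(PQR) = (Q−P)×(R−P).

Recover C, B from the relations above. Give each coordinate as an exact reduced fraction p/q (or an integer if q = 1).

B = (-3, -22)
C = (5, 44/5)

1. B_x = -3  [B is the reflection of A across D]
2. B_y = -22  [B is the reflection of A across D]
   → B = (-3, -22)
3. C_x = 5  [CA · EB = -416/5 ∩ CA · BD = 272/5]
4. C_y = 44/5  [CA · EB = -416/5 ∩ CA · BD = 272/5]
   → C = (5, 44/5)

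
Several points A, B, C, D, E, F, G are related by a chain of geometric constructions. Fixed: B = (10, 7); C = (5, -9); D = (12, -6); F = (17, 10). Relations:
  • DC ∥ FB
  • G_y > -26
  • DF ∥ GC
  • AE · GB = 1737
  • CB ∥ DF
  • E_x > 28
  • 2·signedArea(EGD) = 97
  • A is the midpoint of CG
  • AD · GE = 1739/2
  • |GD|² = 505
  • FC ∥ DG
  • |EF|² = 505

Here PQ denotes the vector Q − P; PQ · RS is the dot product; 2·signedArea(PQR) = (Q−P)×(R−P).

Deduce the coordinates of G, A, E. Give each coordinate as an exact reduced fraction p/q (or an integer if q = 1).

1. G_x = 0  [DF ∥ GC ∩ FC ∥ DG]
2. G_y = -25  [DF ∥ GC ∩ FC ∥ DG]
   → G = (0, -25)
3. A_x = 5/2  [A is the midpoint of CG]
4. A_y = -17  [A is the midpoint of CG]
   → A = (5/2, -17)
5. E_x = 29  [2·signedArea(EGD) = 97 ∩ AE · GB = 1737]
6. E_y = 29  [2·signedArea(EGD) = 97 ∩ AE · GB = 1737]
   → E = (29, 29)

A = (5/2, -17)
E = (29, 29)
G = (0, -25)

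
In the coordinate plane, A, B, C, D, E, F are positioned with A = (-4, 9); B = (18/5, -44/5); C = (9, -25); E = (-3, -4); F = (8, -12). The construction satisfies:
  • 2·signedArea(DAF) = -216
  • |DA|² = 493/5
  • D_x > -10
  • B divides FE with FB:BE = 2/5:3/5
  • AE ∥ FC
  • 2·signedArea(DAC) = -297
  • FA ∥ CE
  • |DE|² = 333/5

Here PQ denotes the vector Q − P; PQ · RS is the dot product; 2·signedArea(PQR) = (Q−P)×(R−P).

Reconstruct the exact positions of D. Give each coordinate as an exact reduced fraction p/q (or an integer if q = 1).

D = (-48/5, 4/5)

1. D_x = -48/5  [2·signedArea(DAC) = -297 ∩ 2·signedArea(DAF) = -216]
2. D_y = 4/5  [2·signedArea(DAC) = -297 ∩ 2·signedArea(DAF) = -216]
   → D = (-48/5, 4/5)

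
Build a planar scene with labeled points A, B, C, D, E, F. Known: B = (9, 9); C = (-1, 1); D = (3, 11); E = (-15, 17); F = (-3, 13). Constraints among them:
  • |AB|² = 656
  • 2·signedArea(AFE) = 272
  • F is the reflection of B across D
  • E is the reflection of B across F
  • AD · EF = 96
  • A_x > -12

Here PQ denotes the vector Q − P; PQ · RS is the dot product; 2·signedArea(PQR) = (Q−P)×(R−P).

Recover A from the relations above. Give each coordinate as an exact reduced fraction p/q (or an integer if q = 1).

A = (-11, -7)

1. A_x = -11  [2·signedArea(AFE) = 272 ∩ AD · EF = 96]
2. A_y = -7  [2·signedArea(AFE) = 272 ∩ AD · EF = 96]
   → A = (-11, -7)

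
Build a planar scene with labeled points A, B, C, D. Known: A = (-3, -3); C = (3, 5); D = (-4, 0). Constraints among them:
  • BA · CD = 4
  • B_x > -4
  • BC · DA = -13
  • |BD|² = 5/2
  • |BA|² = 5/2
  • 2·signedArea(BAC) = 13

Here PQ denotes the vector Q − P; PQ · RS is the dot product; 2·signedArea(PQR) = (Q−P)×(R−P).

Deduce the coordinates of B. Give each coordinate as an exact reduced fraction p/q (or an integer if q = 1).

1. B_x = -7/2  [BA · CD = 4 ∩ BC · DA = -13]
2. B_y = -3/2  [BA · CD = 4 ∩ BC · DA = -13]
   → B = (-7/2, -3/2)

B = (-7/2, -3/2)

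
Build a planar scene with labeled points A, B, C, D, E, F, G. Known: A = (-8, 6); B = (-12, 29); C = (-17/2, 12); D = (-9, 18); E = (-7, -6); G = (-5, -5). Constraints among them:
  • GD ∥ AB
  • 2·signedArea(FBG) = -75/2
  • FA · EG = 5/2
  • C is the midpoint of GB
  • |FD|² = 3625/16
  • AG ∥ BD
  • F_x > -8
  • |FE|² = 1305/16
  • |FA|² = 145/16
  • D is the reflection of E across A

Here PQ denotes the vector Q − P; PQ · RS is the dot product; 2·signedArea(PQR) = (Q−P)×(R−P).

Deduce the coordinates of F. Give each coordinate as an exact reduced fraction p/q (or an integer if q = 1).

1. F_x = -31/4  [2·signedArea(FBG) = -75/2 ∩ FA · EG = 5/2]
2. F_y = 3  [2·signedArea(FBG) = -75/2 ∩ FA · EG = 5/2]
   → F = (-31/4, 3)

F = (-31/4, 3)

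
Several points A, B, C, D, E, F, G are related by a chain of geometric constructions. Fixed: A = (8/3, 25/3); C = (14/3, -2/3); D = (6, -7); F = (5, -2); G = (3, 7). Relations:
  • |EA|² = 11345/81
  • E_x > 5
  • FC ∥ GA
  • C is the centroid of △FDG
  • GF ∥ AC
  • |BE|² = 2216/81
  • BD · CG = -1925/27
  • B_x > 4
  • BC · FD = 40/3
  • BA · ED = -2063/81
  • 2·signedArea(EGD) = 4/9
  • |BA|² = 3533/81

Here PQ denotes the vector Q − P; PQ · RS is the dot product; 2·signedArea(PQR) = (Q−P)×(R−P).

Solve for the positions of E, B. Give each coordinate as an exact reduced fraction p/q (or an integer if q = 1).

B = (37/9, 17/9)
E = (47/9, -29/9)

1. E_x = 47/9  [line 14·x + 3·y + -571/9 = 0 ∩ |EA|² = 11345/81]
2. E_y = -29/9  [line 14·x + 3·y + -571/9 = 0 ∩ |EA|² = 11345/81]
   → E = (47/9, -29/9)
3. B_x = 37/9  [BD · CG = -1925/27 ∩ BC · FD = 40/3]
4. B_y = 17/9  [BD · CG = -1925/27 ∩ BC · FD = 40/3]
   → B = (37/9, 17/9)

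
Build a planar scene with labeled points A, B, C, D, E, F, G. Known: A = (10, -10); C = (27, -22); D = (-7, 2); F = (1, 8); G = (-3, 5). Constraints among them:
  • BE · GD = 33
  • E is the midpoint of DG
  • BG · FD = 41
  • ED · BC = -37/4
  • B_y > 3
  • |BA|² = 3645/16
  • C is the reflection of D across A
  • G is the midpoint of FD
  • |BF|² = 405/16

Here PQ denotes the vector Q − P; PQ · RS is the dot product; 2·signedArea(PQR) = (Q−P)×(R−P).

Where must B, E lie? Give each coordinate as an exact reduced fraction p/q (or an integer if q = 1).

1. B_x = 13/4  [line 8·x + 6·y + -47 = 0 ∩ |BA|² = 3645/16]
2. B_y = 7/2  [line 8·x + 6·y + -47 = 0 ∩ |BA|² = 3645/16]
   → B = (13/4, 7/2)
3. E_x = -5  [E is the midpoint of DG]
4. E_y = 7/2  [E is the midpoint of DG]
   → E = (-5, 7/2)

B = (13/4, 7/2)
E = (-5, 7/2)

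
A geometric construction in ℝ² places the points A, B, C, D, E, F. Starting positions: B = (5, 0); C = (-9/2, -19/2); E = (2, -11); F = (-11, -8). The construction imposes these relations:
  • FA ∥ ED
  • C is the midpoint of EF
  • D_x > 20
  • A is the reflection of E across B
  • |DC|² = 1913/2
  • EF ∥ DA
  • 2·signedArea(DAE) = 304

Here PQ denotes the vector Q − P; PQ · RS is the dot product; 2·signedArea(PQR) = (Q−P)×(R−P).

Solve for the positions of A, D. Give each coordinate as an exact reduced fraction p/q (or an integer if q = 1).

1. A_x = 8  [A is the reflection of E across B]
2. A_y = 11  [A is the reflection of E across B]
   → A = (8, 11)
3. D_x = 21  [EF ∥ DA ∩ FA ∥ ED]
4. D_y = 8  [EF ∥ DA ∩ FA ∥ ED]
   → D = (21, 8)

A = (8, 11)
D = (21, 8)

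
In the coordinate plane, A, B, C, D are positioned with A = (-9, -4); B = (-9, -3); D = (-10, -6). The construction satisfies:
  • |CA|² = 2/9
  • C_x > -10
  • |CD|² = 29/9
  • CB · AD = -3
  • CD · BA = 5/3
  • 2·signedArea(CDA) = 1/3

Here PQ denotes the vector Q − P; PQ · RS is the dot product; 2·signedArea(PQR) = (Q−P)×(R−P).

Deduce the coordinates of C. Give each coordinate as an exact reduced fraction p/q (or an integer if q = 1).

C = (-28/3, -13/3)

1. C_x = -28/3  [2·signedArea(CDA) = 1/3 ∩ CD · BA = 5/3]
2. C_y = -13/3  [2·signedArea(CDA) = 1/3 ∩ CD · BA = 5/3]
   → C = (-28/3, -13/3)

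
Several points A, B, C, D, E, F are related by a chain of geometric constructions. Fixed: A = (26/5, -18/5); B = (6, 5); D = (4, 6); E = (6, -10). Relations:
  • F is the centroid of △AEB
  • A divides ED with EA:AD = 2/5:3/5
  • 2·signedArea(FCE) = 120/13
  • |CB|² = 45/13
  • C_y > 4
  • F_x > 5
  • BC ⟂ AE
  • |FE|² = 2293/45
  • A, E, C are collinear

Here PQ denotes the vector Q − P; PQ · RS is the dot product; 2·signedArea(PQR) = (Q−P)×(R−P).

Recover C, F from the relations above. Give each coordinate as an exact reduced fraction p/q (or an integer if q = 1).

1. C_x = 54/13  [A, E, C are collinear ∩ BC ⟂ AE]
2. C_y = 62/13  [A, E, C are collinear ∩ BC ⟂ AE]
   → C = (54/13, 62/13)
3. F_x = 86/15  [F is the centroid of △AEB]
4. F_y = -43/15  [F is the centroid of △AEB]
   → F = (86/15, -43/15)

C = (54/13, 62/13)
F = (86/15, -43/15)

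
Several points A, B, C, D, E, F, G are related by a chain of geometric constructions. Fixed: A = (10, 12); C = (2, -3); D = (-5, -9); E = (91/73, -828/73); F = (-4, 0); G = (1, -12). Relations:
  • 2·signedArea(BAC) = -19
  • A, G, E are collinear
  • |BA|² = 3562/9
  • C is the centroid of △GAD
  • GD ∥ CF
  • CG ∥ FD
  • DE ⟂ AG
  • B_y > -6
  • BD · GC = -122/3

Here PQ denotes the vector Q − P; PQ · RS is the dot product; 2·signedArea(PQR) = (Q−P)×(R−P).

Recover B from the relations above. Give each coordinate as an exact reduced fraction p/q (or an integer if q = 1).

B = (-1/3, -5)

1. B_x = -1/3  [2·signedArea(BAC) = -19 ∩ BD · GC = -122/3]
2. B_y = -5  [2·signedArea(BAC) = -19 ∩ BD · GC = -122/3]
   → B = (-1/3, -5)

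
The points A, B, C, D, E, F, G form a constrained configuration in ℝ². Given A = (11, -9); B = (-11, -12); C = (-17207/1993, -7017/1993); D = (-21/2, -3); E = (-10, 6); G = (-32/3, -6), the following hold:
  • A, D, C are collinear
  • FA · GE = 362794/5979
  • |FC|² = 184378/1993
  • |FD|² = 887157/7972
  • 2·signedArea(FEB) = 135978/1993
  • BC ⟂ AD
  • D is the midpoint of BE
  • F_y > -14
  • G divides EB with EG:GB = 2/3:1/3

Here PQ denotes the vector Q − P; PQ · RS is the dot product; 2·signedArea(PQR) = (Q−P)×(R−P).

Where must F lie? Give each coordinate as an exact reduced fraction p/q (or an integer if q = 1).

1. F_x = -14484/1993  [2·signedArea(FEB) = 135978/1993 ∩ FA · GE = 362794/5979]
2. F_y = -25992/1993  [2·signedArea(FEB) = 135978/1993 ∩ FA · GE = 362794/5979]
   → F = (-14484/1993, -25992/1993)

F = (-14484/1993, -25992/1993)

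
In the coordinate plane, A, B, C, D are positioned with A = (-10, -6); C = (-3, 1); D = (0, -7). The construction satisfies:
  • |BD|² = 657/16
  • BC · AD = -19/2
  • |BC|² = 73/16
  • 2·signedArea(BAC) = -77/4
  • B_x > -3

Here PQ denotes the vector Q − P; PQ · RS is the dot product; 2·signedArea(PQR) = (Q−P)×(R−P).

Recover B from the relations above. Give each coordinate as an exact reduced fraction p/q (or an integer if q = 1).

1. B_x = -9/4  [2·signedArea(BAC) = -77/4 ∩ BC · AD = -19/2]
2. B_y = -1  [2·signedArea(BAC) = -77/4 ∩ BC · AD = -19/2]
   → B = (-9/4, -1)

B = (-9/4, -1)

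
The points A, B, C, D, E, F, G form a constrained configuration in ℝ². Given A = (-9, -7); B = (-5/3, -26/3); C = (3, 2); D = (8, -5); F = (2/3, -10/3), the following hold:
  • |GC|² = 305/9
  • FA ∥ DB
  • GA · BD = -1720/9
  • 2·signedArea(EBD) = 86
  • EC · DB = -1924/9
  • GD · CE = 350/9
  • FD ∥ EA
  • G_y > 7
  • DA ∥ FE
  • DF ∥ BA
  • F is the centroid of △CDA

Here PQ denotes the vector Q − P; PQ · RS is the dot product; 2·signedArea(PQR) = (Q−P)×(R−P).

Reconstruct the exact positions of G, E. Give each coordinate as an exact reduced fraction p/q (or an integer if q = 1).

E = (-49/3, -16/3)
G = (16/3, 22/3)

1. G_x = 16/3  [line -29/3·x + -11/3·y + 706/9 = 0 ∩ |GC|² = 305/9]
2. G_y = 22/3  [line -29/3·x + -11/3·y + 706/9 = 0 ∩ |GC|² = 305/9]
   → G = (16/3, 22/3)
3. E_x = -49/3  [FD ∥ EA ∩ DA ∥ FE]
4. E_y = -16/3  [FD ∥ EA ∩ DA ∥ FE]
   → E = (-49/3, -16/3)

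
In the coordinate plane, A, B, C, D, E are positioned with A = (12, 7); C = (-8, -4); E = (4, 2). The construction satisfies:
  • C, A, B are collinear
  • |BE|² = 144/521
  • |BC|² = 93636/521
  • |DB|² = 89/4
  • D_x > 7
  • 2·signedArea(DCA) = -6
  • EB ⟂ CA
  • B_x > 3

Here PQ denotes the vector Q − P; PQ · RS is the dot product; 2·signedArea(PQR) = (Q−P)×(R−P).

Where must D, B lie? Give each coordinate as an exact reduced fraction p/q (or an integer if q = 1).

B = (1952/521, 1282/521)
D = (8, 9/2)

1. B_x = 1952/521  [C, A, B are collinear ∩ EB ⟂ CA]
2. B_y = 1282/521  [C, A, B are collinear ∩ EB ⟂ CA]
   → B = (1952/521, 1282/521)
3. D_x = 8  [line -11·x + 20·y + -2 = 0 ∩ |DB|² = 89/4]
4. D_y = 9/2  [line -11·x + 20·y + -2 = 0 ∩ |DB|² = 89/4]
   → D = (8, 9/2)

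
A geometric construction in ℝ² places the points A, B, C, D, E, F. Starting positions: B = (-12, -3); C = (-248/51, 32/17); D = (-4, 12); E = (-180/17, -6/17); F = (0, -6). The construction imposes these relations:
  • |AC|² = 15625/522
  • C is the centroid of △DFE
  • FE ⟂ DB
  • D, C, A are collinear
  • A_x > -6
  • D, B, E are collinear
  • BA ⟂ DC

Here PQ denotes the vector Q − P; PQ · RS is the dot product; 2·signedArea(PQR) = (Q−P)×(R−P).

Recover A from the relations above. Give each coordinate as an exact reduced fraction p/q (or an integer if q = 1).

1. A_x = -309/58  [D, C, A are collinear ∩ BA ⟂ DC]
2. A_y = -207/58  [D, C, A are collinear ∩ BA ⟂ DC]
   → A = (-309/58, -207/58)

A = (-309/58, -207/58)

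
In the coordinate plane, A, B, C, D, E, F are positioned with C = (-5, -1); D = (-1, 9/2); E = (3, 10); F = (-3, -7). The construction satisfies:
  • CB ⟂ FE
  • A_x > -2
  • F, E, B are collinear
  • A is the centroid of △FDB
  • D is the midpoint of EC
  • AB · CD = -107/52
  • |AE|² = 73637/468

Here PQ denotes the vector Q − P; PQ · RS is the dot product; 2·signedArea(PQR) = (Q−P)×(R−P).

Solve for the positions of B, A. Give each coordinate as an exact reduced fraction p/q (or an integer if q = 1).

A = (-347/195, -623/390)
B = (-87/65, -149/65)

1. B_x = -87/65  [F, E, B are collinear ∩ CB ⟂ FE]
2. B_y = -149/65  [F, E, B are collinear ∩ CB ⟂ FE]
   → B = (-87/65, -149/65)
3. A_x = -347/195  [A is the centroid of △FDB]
4. A_y = -623/390  [A is the centroid of △FDB]
   → A = (-347/195, -623/390)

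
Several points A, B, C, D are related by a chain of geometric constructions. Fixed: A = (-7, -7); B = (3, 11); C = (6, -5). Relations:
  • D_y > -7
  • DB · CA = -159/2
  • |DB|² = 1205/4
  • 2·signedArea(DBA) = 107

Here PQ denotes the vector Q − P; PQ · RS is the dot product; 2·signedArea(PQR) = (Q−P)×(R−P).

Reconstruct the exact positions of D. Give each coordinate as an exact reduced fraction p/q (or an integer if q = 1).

1. D_x = -1/2  [DB · CA = -159/2 ∩ 2·signedArea(DBA) = 107]
2. D_y = -6  [DB · CA = -159/2 ∩ 2·signedArea(DBA) = 107]
   → D = (-1/2, -6)

D = (-1/2, -6)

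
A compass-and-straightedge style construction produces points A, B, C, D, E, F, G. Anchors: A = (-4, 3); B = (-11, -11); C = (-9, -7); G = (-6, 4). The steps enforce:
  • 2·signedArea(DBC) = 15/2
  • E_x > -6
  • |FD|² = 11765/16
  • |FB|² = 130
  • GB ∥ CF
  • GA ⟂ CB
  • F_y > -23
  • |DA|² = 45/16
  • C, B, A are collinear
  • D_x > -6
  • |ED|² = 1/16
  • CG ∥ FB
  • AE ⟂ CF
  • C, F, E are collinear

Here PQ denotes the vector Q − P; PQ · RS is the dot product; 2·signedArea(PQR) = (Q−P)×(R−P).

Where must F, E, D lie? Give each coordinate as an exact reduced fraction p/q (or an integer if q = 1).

1. F_x = -14  [CG ∥ FB ∩ GB ∥ CF]
2. F_y = -22  [CG ∥ FB ∩ GB ∥ CF]
   → F = (-14, -22)
3. E_x = -11/2  [C, F, E are collinear ∩ AE ⟂ CF]
4. E_y = 7/2  [C, F, E are collinear ∩ AE ⟂ CF]
   → E = (-11/2, 7/2)
5. D_x = -11/2  [line -4·x + 2·y + -59/2 = 0 ∩ |DA|² = 45/16]
6. D_y = 15/4  [line -4·x + 2·y + -59/2 = 0 ∩ |DA|² = 45/16]
   → D = (-11/2, 15/4)

D = (-11/2, 15/4)
E = (-11/2, 7/2)
F = (-14, -22)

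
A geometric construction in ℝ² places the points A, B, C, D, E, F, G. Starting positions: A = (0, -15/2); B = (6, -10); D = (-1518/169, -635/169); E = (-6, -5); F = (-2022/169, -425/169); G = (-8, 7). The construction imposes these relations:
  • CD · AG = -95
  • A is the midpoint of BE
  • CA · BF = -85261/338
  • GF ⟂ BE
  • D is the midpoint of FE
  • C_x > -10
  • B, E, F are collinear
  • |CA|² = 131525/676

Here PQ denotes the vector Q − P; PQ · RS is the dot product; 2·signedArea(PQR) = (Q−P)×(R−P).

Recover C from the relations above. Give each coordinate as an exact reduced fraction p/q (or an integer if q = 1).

C = (-1687/169, 379/169)

1. C_x = -1687/169  [CA · BF = -85261/338 ∩ CD · AG = -95]
2. C_y = 379/169  [CA · BF = -85261/338 ∩ CD · AG = -95]
   → C = (-1687/169, 379/169)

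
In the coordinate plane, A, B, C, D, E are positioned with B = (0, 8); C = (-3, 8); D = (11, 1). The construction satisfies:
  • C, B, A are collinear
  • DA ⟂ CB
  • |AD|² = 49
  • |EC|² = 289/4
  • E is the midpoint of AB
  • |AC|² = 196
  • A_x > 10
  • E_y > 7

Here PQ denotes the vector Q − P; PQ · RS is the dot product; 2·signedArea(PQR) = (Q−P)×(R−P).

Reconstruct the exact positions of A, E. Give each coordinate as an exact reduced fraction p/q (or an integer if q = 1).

A = (11, 8)
E = (11/2, 8)

1. A_x = 11  [C, B, A are collinear ∩ DA ⟂ CB]
2. A_y = 8  [C, B, A are collinear ∩ DA ⟂ CB]
   → A = (11, 8)
3. E_x = 11/2  [E is the midpoint of AB]
4. E_y = 8  [E is the midpoint of AB]
   → E = (11/2, 8)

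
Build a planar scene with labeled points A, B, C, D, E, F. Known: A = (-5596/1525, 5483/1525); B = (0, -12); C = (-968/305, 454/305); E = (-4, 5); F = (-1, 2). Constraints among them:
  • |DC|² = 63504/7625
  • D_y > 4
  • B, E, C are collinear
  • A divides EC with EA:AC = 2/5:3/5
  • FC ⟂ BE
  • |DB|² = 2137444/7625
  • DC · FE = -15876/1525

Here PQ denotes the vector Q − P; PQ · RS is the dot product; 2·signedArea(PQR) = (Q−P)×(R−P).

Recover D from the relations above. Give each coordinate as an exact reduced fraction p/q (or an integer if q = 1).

1. D_x = -5848/1525  [line 3·x + -3·y + 37206/1525 = 0 ∩ |DC|² = 63504/7625]
2. D_y = 6554/1525  [line 3·x + -3·y + 37206/1525 = 0 ∩ |DC|² = 63504/7625]
   → D = (-5848/1525, 6554/1525)

D = (-5848/1525, 6554/1525)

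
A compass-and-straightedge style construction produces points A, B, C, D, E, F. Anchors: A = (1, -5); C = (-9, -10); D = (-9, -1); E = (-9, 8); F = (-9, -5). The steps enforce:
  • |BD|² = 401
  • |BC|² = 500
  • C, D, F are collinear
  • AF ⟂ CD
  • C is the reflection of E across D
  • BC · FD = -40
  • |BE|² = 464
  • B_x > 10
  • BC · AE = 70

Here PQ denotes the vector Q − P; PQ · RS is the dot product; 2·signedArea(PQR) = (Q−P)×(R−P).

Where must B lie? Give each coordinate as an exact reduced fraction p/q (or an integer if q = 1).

B = (11, 0)

1. B_x = 11  [BC · FD = -40 ∩ BC · AE = 70]
2. B_y = 0  [BC · FD = -40 ∩ BC · AE = 70]
   → B = (11, 0)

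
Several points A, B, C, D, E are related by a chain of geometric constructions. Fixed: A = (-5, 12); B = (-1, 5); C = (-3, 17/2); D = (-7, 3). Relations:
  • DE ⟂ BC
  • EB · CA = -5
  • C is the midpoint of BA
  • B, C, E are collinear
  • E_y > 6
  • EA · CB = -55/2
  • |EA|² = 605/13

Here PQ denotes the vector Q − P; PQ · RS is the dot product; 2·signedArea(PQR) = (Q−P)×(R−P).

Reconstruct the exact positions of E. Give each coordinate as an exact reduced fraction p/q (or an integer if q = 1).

E = (-21/13, 79/13)

1. E_x = -21/13  [B, C, E are collinear ∩ DE ⟂ BC]
2. E_y = 79/13  [B, C, E are collinear ∩ DE ⟂ BC]
   → E = (-21/13, 79/13)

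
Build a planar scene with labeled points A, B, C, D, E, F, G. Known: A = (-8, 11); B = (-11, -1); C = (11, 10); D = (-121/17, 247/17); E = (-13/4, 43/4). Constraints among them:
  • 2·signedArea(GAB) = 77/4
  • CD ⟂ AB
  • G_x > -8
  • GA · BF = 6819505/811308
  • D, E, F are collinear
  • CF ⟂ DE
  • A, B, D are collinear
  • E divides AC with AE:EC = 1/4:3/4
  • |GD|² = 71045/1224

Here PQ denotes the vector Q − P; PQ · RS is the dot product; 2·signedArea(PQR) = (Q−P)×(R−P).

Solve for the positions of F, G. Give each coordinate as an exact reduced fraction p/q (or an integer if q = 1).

F = (596893/135218, 440885/135218)
G = (-89/12, 83/12)

1. F_x = 596893/135218  [D, E, F are collinear ∩ CF ⟂ DE]
2. F_y = 440885/135218  [D, E, F are collinear ∩ CF ⟂ DE]
   → F = (596893/135218, 440885/135218)
3. G_x = -89/12  [GA · BF = 6819505/811308 ∩ 2·signedArea(GAB) = 77/4]
4. G_y = 83/12  [GA · BF = 6819505/811308 ∩ 2·signedArea(GAB) = 77/4]
   → G = (-89/12, 83/12)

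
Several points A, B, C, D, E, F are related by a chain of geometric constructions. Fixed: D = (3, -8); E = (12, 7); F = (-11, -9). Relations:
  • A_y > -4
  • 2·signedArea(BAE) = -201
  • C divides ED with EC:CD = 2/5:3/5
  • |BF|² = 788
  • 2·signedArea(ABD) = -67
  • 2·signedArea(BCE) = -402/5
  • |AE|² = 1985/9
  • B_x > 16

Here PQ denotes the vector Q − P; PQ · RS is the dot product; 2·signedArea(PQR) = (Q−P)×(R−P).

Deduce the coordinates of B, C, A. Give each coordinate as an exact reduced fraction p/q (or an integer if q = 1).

A = (4/3, -10/3)
B = (17, -7)
C = (42/5, 1)

1. C_x = 42/5  [C divides ED with EC:CD = 2/5:3/5]
2. C_y = 1  [C divides ED with EC:CD = 2/5:3/5]
   → C = (42/5, 1)
3. B_x = 17  [line -6·x + 18/5·y + 636/5 = 0 ∩ |BF|² = 788]
4. B_y = -7  [line -6·x + 18/5·y + 636/5 = 0 ∩ |BF|² = 788]
   → B = (17, -7)
5. A_x = 4/3  [2·signedArea(ABD) = -67 ∩ 2·signedArea(BAE) = -201]
6. A_y = -10/3  [2·signedArea(ABD) = -67 ∩ 2·signedArea(BAE) = -201]
   → A = (4/3, -10/3)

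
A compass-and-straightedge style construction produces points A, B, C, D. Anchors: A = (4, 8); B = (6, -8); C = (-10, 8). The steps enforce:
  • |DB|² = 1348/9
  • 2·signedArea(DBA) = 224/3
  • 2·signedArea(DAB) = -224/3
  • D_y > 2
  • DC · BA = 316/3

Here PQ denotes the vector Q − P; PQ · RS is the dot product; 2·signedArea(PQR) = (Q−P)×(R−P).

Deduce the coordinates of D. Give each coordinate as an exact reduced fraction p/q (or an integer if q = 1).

D = (0, 8/3)

1. D_x = 0  [2·signedArea(DBA) = 224/3 ∩ DC · BA = 316/3]
2. D_y = 8/3  [2·signedArea(DBA) = 224/3 ∩ DC · BA = 316/3]
   → D = (0, 8/3)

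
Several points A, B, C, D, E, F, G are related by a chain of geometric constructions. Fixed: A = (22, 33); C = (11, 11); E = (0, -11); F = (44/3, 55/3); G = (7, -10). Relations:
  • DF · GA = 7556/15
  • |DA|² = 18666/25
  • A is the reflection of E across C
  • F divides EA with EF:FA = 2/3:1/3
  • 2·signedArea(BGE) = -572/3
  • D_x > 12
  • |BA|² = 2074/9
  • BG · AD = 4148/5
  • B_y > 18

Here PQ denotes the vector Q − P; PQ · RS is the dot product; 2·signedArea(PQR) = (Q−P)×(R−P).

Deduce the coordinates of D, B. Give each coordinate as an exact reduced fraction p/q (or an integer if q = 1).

B = (17, 56/3)
D = (13, 36/5)

1. D_x = 13  [line -15·x + -43·y + 2523/5 = 0 ∩ |DA|² = 18666/25]
2. D_y = 36/5  [line -15·x + -43·y + 2523/5 = 0 ∩ |DA|² = 18666/25]
   → D = (13, 36/5)
3. B_x = 17  [2·signedArea(BGE) = -572/3 ∩ BG · AD = 4148/5]
4. B_y = 56/3  [2·signedArea(BGE) = -572/3 ∩ BG · AD = 4148/5]
   → B = (17, 56/3)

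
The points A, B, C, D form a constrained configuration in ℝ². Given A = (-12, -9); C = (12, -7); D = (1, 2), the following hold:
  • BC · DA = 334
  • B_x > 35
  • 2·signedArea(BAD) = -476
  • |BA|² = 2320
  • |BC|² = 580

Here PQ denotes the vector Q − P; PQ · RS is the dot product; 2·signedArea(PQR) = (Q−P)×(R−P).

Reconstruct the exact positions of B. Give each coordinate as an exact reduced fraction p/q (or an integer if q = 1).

B = (36, -5)

1. B_x = 36  [BC · DA = 334 ∩ 2·signedArea(BAD) = -476]
2. B_y = -5  [BC · DA = 334 ∩ 2·signedArea(BAD) = -476]
   → B = (36, -5)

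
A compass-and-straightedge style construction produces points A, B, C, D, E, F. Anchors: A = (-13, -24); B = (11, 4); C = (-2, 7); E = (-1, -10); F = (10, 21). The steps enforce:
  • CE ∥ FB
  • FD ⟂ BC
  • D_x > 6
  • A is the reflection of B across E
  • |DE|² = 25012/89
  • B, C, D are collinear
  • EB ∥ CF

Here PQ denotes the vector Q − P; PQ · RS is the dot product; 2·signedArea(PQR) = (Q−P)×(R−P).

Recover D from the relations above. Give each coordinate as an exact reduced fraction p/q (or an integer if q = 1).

D = (563/89, 452/89)

1. D_x = 563/89  [B, C, D are collinear ∩ FD ⟂ BC]
2. D_y = 452/89  [B, C, D are collinear ∩ FD ⟂ BC]
   → D = (563/89, 452/89)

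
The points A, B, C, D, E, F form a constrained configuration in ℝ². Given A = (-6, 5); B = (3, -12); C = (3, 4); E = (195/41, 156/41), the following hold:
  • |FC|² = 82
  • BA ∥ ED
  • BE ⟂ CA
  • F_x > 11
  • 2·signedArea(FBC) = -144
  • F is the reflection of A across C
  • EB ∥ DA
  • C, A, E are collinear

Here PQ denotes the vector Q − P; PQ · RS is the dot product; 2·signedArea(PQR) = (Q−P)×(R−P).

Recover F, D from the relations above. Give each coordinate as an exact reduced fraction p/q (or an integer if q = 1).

D = (-174/41, 853/41)
F = (12, 3)

1. F_x = 12  [F is the reflection of A across C]
2. F_y = 3  [F is the reflection of A across C]
   → F = (12, 3)
3. D_x = -174/41  [EB ∥ DA ∩ BA ∥ ED]
4. D_y = 853/41  [EB ∥ DA ∩ BA ∥ ED]
   → D = (-174/41, 853/41)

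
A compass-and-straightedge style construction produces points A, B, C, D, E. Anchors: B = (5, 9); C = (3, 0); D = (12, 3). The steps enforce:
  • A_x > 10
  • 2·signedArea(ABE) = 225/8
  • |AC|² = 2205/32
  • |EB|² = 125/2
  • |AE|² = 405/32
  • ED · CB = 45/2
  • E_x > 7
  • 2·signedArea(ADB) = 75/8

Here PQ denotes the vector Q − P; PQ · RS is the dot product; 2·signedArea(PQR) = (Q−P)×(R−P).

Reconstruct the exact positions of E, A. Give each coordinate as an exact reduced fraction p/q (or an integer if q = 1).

1. E_x = 15/2  [line -2·x + -9·y + 57/2 = 0 ∩ |EB|² = 125/2]
2. E_y = 3/2  [line -2·x + -9·y + 57/2 = 0 ∩ |EB|² = 125/2]
   → E = (15/2, 3/2)
3. A_x = 87/8  [2·signedArea(ADB) = 75/8 ∩ 2·signedArea(ABE) = 225/8]
4. A_y = 21/8  [2·signedArea(ADB) = 75/8 ∩ 2·signedArea(ABE) = 225/8]
   → A = (87/8, 21/8)

A = (87/8, 21/8)
E = (15/2, 3/2)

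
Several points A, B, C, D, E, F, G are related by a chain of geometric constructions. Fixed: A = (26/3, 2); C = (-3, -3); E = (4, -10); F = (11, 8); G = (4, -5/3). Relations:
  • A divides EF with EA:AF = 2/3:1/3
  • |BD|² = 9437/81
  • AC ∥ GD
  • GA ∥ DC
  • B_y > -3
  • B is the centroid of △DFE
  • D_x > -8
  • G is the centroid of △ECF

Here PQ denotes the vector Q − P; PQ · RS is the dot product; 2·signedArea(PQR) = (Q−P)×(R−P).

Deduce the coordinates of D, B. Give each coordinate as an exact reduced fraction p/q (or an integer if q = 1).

1. D_x = -23/3  [GA ∥ DC ∩ AC ∥ GD]
2. D_y = -20/3  [GA ∥ DC ∩ AC ∥ GD]
   → D = (-23/3, -20/3)
3. B_x = 22/9  [B is the centroid of △DFE]
4. B_y = -26/9  [B is the centroid of △DFE]
   → B = (22/9, -26/9)

B = (22/9, -26/9)
D = (-23/3, -20/3)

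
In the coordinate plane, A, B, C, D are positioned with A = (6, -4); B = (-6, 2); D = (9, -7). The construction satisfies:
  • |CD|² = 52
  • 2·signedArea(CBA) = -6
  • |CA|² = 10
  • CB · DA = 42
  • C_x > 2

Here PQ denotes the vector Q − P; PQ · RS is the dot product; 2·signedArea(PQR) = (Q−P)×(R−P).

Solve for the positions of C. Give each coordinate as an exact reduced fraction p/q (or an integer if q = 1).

C = (3, -3)

1. C_x = 3  [2·signedArea(CBA) = -6 ∩ CB · DA = 42]
2. C_y = -3  [2·signedArea(CBA) = -6 ∩ CB · DA = 42]
   → C = (3, -3)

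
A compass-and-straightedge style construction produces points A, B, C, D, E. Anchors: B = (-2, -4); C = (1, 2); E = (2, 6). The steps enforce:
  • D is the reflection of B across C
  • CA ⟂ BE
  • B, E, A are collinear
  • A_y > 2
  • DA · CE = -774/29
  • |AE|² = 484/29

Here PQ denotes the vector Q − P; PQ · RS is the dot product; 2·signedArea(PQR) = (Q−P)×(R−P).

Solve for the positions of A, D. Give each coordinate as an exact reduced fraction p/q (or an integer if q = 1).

A = (14/29, 64/29)
D = (4, 8)

1. A_x = 14/29  [B, E, A are collinear ∩ CA ⟂ BE]
2. A_y = 64/29  [B, E, A are collinear ∩ CA ⟂ BE]
   → A = (14/29, 64/29)
3. D_x = 4  [D is the reflection of B across C]
4. D_y = 8  [D is the reflection of B across C]
   → D = (4, 8)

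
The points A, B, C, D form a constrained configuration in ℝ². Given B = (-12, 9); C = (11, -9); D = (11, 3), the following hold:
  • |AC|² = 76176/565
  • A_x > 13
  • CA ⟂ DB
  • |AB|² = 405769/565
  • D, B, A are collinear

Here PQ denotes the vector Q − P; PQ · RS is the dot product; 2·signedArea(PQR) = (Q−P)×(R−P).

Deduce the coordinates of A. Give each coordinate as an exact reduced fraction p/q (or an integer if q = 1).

1. A_x = 7871/565  [D, B, A are collinear ∩ CA ⟂ DB]
2. A_y = 1263/565  [D, B, A are collinear ∩ CA ⟂ DB]
   → A = (7871/565, 1263/565)

A = (7871/565, 1263/565)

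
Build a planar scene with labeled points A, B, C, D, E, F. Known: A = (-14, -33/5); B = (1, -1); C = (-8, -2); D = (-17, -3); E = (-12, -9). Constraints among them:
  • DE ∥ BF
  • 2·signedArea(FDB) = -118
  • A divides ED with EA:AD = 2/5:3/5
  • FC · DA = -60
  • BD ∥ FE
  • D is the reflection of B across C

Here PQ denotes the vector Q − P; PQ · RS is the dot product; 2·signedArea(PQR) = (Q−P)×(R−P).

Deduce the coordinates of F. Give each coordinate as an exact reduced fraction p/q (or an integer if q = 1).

F = (6, -7)

1. F_x = 6  [BD ∥ FE ∩ DE ∥ BF]
2. F_y = -7  [BD ∥ FE ∩ DE ∥ BF]
   → F = (6, -7)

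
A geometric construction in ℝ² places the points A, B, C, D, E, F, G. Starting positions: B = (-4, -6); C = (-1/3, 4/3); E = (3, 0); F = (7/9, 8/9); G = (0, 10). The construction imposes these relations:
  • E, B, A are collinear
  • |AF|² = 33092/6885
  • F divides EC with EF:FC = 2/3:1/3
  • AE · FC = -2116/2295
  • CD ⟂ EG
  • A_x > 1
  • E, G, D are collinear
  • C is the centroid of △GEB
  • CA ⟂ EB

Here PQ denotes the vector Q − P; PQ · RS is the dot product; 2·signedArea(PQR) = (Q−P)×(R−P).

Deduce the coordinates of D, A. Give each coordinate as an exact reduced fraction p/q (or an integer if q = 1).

A = (443/255, -92/85)
D = (257/109, 700/327)

1. D_x = 257/109  [E, G, D are collinear ∩ CD ⟂ EG]
2. D_y = 700/327  [E, G, D are collinear ∩ CD ⟂ EG]
   → D = (257/109, 700/327)
3. A_x = 443/255  [E, B, A are collinear ∩ CA ⟂ EB]
4. A_y = -92/85  [E, B, A are collinear ∩ CA ⟂ EB]
   → A = (443/255, -92/85)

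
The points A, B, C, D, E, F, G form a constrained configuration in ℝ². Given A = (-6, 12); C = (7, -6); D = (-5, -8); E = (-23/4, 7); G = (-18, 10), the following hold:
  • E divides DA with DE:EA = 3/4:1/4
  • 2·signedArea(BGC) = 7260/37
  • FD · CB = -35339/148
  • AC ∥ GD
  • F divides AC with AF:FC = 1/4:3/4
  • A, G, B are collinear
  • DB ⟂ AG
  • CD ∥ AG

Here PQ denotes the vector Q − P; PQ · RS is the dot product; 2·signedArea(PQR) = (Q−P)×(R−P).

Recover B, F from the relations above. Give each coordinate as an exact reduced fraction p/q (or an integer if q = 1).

1. B_x = -306/37  [A, G, B are collinear ∩ DB ⟂ AG]
2. B_y = 430/37  [A, G, B are collinear ∩ DB ⟂ AG]
   → B = (-306/37, 430/37)
3. F_x = -11/4  [F divides AC with AF:FC = 1/4:3/4]
4. F_y = 15/2  [F divides AC with AF:FC = 1/4:3/4]
   → F = (-11/4, 15/2)

B = (-306/37, 430/37)
F = (-11/4, 15/2)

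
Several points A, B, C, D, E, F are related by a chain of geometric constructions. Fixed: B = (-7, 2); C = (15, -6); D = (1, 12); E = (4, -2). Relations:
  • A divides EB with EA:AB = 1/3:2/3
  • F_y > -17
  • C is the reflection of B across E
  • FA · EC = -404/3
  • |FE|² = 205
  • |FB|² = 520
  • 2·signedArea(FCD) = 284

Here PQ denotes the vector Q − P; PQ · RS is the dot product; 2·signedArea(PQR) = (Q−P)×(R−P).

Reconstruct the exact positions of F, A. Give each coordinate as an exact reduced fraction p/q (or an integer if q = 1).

A = (1/3, -2/3)
F = (7, -16)

1. A_x = 1/3  [A divides EB with EA:AB = 1/3:2/3]
2. A_y = -2/3  [A divides EB with EA:AB = 1/3:2/3]
   → A = (1/3, -2/3)
3. F_x = 7  [FA · EC = -404/3 ∩ 2·signedArea(FCD) = 284]
4. F_y = -16  [FA · EC = -404/3 ∩ 2·signedArea(FCD) = 284]
   → F = (7, -16)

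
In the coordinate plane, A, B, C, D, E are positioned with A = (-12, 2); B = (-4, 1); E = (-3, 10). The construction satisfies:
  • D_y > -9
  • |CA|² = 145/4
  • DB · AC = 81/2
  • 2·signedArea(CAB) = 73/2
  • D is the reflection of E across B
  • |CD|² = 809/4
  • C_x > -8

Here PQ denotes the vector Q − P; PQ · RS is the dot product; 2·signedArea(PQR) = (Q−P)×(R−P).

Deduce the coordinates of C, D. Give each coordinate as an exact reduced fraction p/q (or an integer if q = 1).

1. C_x = -15/2  [line 1·x + 8·y + -81/2 = 0 ∩ |CA|² = 145/4]
2. C_y = 6  [line 1·x + 8·y + -81/2 = 0 ∩ |CA|² = 145/4]
   → C = (-15/2, 6)
3. D_x = -5  [D is the reflection of E across B]
4. D_y = -8  [D is the reflection of E across B]
   → D = (-5, -8)

C = (-15/2, 6)
D = (-5, -8)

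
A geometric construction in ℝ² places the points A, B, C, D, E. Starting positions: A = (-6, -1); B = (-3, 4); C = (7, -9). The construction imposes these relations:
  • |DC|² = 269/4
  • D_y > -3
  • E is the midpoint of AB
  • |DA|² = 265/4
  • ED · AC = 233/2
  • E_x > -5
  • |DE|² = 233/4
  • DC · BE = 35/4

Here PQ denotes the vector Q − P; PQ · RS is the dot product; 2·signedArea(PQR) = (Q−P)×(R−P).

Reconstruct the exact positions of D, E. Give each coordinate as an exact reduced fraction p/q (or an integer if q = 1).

1. E_x = -9/2  [E is the midpoint of AB]
2. E_y = 3/2  [E is the midpoint of AB]
   → E = (-9/2, 3/2)
3. D_x = 2  [DC · BE = 35/4 ∩ ED · AC = 233/2]
4. D_y = -5/2  [DC · BE = 35/4 ∩ ED · AC = 233/2]
   → D = (2, -5/2)

D = (2, -5/2)
E = (-9/2, 3/2)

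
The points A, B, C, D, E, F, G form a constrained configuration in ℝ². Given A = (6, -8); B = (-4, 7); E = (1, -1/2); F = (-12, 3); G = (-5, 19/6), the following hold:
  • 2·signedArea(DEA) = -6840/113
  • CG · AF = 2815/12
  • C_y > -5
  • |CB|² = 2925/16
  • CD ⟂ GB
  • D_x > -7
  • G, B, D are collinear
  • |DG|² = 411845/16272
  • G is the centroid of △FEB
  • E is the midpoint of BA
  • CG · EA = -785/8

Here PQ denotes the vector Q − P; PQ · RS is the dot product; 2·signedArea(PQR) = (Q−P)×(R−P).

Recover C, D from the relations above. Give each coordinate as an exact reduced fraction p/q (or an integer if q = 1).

C = (7/2, -17/4)
D = (-1417/226, -769/452)

1. C_x = 7/2  [CG · AF = 2815/12 ∩ CG · EA = -785/8]
2. C_y = -17/4  [CG · AF = 2815/12 ∩ CG · EA = -785/8]
   → C = (7/2, -17/4)
3. D_x = -1417/226  [G, B, D are collinear ∩ CD ⟂ GB]
4. D_y = -769/452  [G, B, D are collinear ∩ CD ⟂ GB]
   → D = (-1417/226, -769/452)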